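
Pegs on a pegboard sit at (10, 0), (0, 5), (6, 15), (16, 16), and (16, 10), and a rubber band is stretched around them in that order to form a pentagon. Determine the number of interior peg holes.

153

By the shoelace formula, twice the signed area is |(10·5 − 0·0) + (0·15 − 6·5) + (6·16 − 16·15) + (16·10 − 16·16) + (16·0 − 10·10)| = 320, so the area is 160.
The number of boundary lattice points is Σ gcd(|Δx|,|Δy|) = gcd(10,5) + gcd(6,10) + gcd(10,1) + gcd(0,6) + gcd(6,10) = 5+2+1+6+2 = 16.
By Pick's theorem A = I + B/2 − 1, so I = 160 − 16/2 + 1 = 153.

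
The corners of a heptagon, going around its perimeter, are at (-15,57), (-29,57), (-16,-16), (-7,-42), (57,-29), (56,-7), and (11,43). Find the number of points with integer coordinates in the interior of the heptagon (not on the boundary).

By the shoelace formula, twice the signed area is |((-15)·57 − (-29)·57) + ((-29)·(-16) − (-16)·57) + ((-16)·(-42) − (-7)·(-16)) + ((-7)·(-29) − 57·(-42)) + (57·(-7) − 56·(-29)) + (56·43 − 11·(-7)) + (11·57 − (-15)·43)| = 10313, so the area is 5156.5.
Along each edge there are gcd(|Δx|,|Δy|)+1 lattice points, so counting each shared vertex once the boundary has gcd(14,0) + gcd(13,73) + gcd(9,26) + gcd(64,13) + gcd(1,22) + gcd(45,50) + gcd(26,14) = 14+1+1+1+1+5+2 = 25.
Pick's theorem gives I = A − B/2 + 1 = 5156.5 − 25/2 + 1 = 5145.

5145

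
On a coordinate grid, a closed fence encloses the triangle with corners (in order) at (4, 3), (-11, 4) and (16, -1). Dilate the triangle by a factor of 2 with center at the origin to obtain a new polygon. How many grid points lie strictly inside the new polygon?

The shoelace formula gives twice the area as |(4·4 − (-11)·3) + ((-11)·(-1) − 16·4) + (16·3 − 4·(-1))| = 48, so the area is 24.
Along each edge there are gcd(|Δx|,|Δy|)+1 lattice points, so counting each shared vertex once the boundary has gcd(15,1) + gcd(27,5) + gcd(12,4) = 1+1+4 = 6.
Scaling by 2 multiplies the area by 2² = 4 (so the new area is 96) and multiplies the boundary lattice-point count by 2, giving 12.
By Pick's theorem, the interior count of the dilated polygon is 96 − 12/2 + 1 = 91.

91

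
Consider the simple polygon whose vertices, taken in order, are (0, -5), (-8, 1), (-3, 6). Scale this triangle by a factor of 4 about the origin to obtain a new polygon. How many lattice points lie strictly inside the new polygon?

545

The shoelace formula gives twice the area as |(0·1 − (-8)·(-5)) + ((-8)·6 − (-3)·1) + ((-3)·(-5) − 0·6)| = 70, so the area is 35.
The number of boundary lattice points is Σ gcd(|Δx|,|Δy|) = gcd(8,6) + gcd(5,5) + gcd(3,11) = 2+5+1 = 8.
Scaling by 4 multiplies the area by 4² = 16 (so the new area is 560) and multiplies the boundary lattice-point count by 4, giving 32.
By Pick's theorem, the interior count of the dilated polygon is 560 − 32/2 + 1 = 545.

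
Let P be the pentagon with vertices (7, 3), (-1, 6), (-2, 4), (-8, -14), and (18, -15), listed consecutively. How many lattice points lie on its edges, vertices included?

10

The number of boundary lattice points is Σ gcd(|Δx|,|Δy|) = gcd(8,3) + gcd(1,2) + gcd(6,18) + gcd(26,1) + gcd(11,18) = 1+1+6+1+1 = 10.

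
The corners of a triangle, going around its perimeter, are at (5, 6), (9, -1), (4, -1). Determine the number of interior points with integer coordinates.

The shoelace formula gives twice the area as |[5·(-1) − 9·6] + [9·(-1) − 4·(-1)] + [4·6 − 5·(-1)]| = 35, so the area is 17.5.
The number of boundary lattice points is Σ gcd(|Δx|,|Δy|) = gcd(4,7) + gcd(5,0) + gcd(1,7) = 1+5+1 = 7.
By Pick's theorem A = I + B/2 − 1, so I = 17.5 − 7/2 + 1 = 15.

15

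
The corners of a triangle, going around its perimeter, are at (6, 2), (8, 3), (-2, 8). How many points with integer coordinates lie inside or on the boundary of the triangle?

By the shoelace formula, twice the signed area is |(6·3 − 8·2) + (8·8 − (-2)·3) + ((-2)·2 − 6·8)| = 20, so the area is 10.
Along each edge there are gcd(|Δx|,|Δy|)+1 lattice points, so counting each shared vertex once the boundary has gcd(2,1) + gcd(10,5) + gcd(8,6) = 1+5+2 = 8.
Pick's theorem gives I = A − B/2 + 1 = 10 − 8/2 + 1 = 7, so the closed region contains I + B = 7 + 8 = 15 lattice points.

15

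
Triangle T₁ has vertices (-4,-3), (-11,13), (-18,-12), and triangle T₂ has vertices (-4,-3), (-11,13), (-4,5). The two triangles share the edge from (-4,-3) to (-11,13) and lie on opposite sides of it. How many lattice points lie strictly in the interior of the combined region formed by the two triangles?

The union is the simple quadrilateral with vertices (-4,-3), (-18,-12), (-11,13), (-4,5) in order.
By the shoelace formula, twice the signed area is |[(-4)·(-12) − (-18)·(-3)] + [(-18)·13 − (-11)·(-12)] + [(-11)·5 − (-4)·13] + [(-4)·(-3) − (-4)·5]| = 343, so the area is 171.5.
The number of boundary lattice points is Σ gcd(|Δx|,|Δy|) = gcd(14,9) + gcd(7,25) + gcd(7,8) + gcd(0,8) = 1+1+1+8 = 11.
By Pick's theorem I = A − B/2 + 1 = 171.5 − 11/2 + 1 = 167.

167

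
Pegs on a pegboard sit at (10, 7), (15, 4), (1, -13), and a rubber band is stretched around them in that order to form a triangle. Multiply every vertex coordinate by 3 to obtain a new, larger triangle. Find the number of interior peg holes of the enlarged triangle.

The shoelace formula gives twice the area as |[10·4 − 15·7] + [15·(-13) − 1·4] + [1·7 − 10·(-13)]| = 127, so the area is 63.5.
Along each edge there are gcd(|Δx|,|Δy|)+1 lattice points, so counting each shared vertex once the boundary has gcd(5,3) + gcd(14,17) + gcd(9,20) = 1+1+1 = 3.
Scaling by 3 multiplies the area by 3² = 9 (so the new area is 571.5) and multiplies the boundary lattice-point count by 3, giving 9.
By Pick's theorem, the interior count of the dilated polygon is 571.5 − 9/2 + 1 = 568.

568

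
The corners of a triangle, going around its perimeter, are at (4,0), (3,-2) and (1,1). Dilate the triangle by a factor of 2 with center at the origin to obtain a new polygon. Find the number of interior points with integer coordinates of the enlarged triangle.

12

By the shoelace formula, twice the signed area is |[4·(-2) − 3·0] + [3·1 − 1·(-2)] + [1·0 − 4·1]| = 7, so the area is 3.5.
Along each edge there are gcd(|Δx|,|Δy|)+1 lattice points, so counting each shared vertex once the boundary has gcd(1,2) + gcd(2,3) + gcd(3,1) = 1+1+1 = 3.
Scaling by 2 multiplies the area by 2² = 4 (so the new area is 14) and multiplies the boundary lattice-point count by 2, giving 6.
By Pick's theorem, the interior count of the dilated polygon is 14 − 6/2 + 1 = 12.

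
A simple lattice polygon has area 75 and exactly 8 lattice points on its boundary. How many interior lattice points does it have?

Pick's theorem A = I + B/2 − 1 rearranges to I = A − B/2 + 1 = 75 − 8/2 + 1 = 72.

72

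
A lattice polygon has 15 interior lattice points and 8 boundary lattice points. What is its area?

Pick's theorem states A = I + B/2 − 1, so A = 15 + 8/2 − 1 = 18.

18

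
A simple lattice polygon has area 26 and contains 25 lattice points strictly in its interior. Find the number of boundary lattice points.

Pick's theorem gives A = I + B/2 − 1, so B = 2(A − I + 1) = 2(26 − 25 + 1) = 4.

4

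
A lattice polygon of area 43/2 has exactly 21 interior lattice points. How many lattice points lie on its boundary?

Pick's theorem gives A = I + B/2 − 1, so B = 2(A − I + 1) = 2(43/2 − 21 + 1) = 3.

3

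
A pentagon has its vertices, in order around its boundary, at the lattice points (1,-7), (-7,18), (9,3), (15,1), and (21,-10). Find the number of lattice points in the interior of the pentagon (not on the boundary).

277

The shoelace formula gives twice the area as |(1·18 − (-7)·(-7)) + ((-7)·3 − 9·18) + (9·1 − 15·3) + (15·(-10) − 21·1) + (21·(-7) − 1·(-10))| = 558, so the area is 279.
Along each edge there are gcd(|Δx|,|Δy|)+1 lattice points, so counting each shared vertex once the boundary has gcd(8,25) + gcd(16,15) + gcd(6,2) + gcd(6,11) + gcd(20,3) = 1+1+2+1+1 = 6.
By Pick's theorem A = I + B/2 − 1, so I = 279 − 6/2 + 1 = 277.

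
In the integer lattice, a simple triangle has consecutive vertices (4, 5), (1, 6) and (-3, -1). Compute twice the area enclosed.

25

Using the shoelace formula, 2A = |[4·6 − 1·5] + [1·(-1) − (-3)·6] + [(-3)·5 − 4·(-1)]| = 25, so the area is 12.5.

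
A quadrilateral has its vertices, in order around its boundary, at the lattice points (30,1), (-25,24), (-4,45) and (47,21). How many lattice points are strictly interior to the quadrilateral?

Using the shoelace formula, 2A = |[30·24 − (-25)·1] + [(-25)·45 − (-4)·24] + [(-4)·21 − 47·45] + [47·1 − 30·21]| = 3066, so the area is 1533.
Summing gcd(|Δx|,|Δy|) over the edges gives the boundary count: gcd(55,23) + gcd(21,21) + gcd(51,24) + gcd(17,20) = 1+21+3+1 = 26.
By Pick's theorem A = I + B/2 − 1, so I = 1533 − 26/2 + 1 = 1521.

1521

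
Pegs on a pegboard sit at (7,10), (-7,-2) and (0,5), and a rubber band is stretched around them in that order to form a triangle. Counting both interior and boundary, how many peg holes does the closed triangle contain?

13

By the shoelace formula, twice the signed area is |(7·(-2) − (-7)·10) + ((-7)·5 − 0·(-2)) + (0·10 − 7·5)| = 14, so the area is 7.
Summing gcd(|Δx|,|Δy|) over the edges gives the boundary count: gcd(14,12) + gcd(7,7) + gcd(7,5) = 2+7+1 = 10.
Pick's theorem gives I = A − B/2 + 1 = 7 − 10/2 + 1 = 3, so the closed region contains I + B = 3 + 10 = 13 lattice points.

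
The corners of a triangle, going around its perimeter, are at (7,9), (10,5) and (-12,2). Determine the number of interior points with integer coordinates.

Using the shoelace formula, 2A = |[7·5 − 10·9] + [10·2 − (-12)·5] + [(-12)·9 − 7·2]| = 97, so the area is 97/2.
The number of boundary lattice points is Σ gcd(|Δx|,|Δy|) = gcd(3,4) + gcd(22,3) + gcd(19,7) = 1+1+1 = 3.
Pick's theorem gives I = A − B/2 + 1 = 97/2 − 3/2 + 1 = 48.

48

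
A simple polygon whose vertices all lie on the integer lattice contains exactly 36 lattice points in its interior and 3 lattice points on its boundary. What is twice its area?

By Pick's theorem, A = I + B/2 − 1 = 36 + 3/2 − 1 = 73/2.
Hence 2A = 73.

73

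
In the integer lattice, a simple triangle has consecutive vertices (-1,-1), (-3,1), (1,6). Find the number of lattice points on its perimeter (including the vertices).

4

Summing gcd(|Δx|,|Δy|) over the edges gives the boundary count: gcd(2,2) + gcd(4,5) + gcd(2,7) = 2+1+1 = 4.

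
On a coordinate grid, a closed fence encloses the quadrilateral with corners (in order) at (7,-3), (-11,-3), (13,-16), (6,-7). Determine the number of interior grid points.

89

By the shoelace formula, twice the signed area is |[7·(-3) − (-11)·(-3)] + [(-11)·(-16) − 13·(-3)] + [13·(-7) − 6·(-16)] + [6·(-3) − 7·(-7)]| = 197, so the area is 197/2.
Summing gcd(|Δx|,|Δy|) over the edges gives the boundary count: gcd(18,0) + gcd(24,13) + gcd(7,9) + gcd(1,4) = 18+1+1+1 = 21.
Pick's theorem gives I = A − B/2 + 1 = 197/2 − 21/2 + 1 = 89.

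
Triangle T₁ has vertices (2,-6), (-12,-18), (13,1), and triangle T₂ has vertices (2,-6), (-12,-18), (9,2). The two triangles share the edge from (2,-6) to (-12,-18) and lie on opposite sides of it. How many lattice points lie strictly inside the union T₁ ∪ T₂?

30

The union is the simple quadrilateral with vertices (2,-6), (13,1), (-12,-18), (9,2) in order.
Using the shoelace formula, 2A = |[2·1 − 13·(-6)] + [13·(-18) − (-12)·1] + [(-12)·2 − 9·(-18)] + [9·(-6) − 2·2]| = 62, so the area is 31.
Along each edge there are gcd(|Δx|,|Δy|)+1 lattice points, so counting each shared vertex once the boundary has gcd(11,7) + gcd(25,19) + gcd(21,20) + gcd(7,8) = 1+1+1+1 = 4.
By Pick's theorem I = A − B/2 + 1 = 31 − 4/2 + 1 = 30.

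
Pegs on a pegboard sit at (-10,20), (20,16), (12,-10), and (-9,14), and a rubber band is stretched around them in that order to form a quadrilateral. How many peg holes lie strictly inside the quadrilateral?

Using the shoelace formula, 2A = |[(-10)·16 − 20·20] + [20·(-10) − 12·16] + [12·14 − (-9)·(-10)] + [(-9)·20 − (-10)·14]| = 914, so the area is 457.
Along each edge there are gcd(|Δx|,|Δy|)+1 lattice points, so counting each shared vertex once the boundary has gcd(30,4) + gcd(8,26) + gcd(21,24) + gcd(1,6) = 2+2+3+1 = 8.
By Pick's theorem A = I + B/2 − 1, so I = 457 − 8/2 + 1 = 454.

454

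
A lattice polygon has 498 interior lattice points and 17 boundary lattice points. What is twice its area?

Pick's theorem states A = I + B/2 − 1, so A = 498 + 17/2 − 1 = 1011/2.
Hence 2A = 1011.

1011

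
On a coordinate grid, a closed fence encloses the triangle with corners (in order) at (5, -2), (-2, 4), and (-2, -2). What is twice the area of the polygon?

42

By the shoelace formula, twice the signed area is |(5·4 − (-2)·(-2)) + ((-2)·(-2) − (-2)·4) + ((-2)·(-2) − 5·(-2))| = 42, so the area is 21.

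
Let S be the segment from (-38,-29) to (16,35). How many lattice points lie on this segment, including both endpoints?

The number of lattice points on a segment between lattice points is gcd(|Δx|,|Δy|) + 1 = gcd(54,64) + 1 = 2 + 1 = 3.

3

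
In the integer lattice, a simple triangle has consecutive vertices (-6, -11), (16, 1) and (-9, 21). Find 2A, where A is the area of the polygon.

740

The shoelace formula gives twice the area as |[(-6)·1 − 16·(-11)] + [16·21 − (-9)·1] + [(-9)·(-11) − (-6)·21]| = 740, so the area is 370.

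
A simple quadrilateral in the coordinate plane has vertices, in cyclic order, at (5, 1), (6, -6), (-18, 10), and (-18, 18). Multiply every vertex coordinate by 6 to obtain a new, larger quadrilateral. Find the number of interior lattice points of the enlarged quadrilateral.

5995

By the shoelace formula, twice the signed area is |(5·(-6) − 6·1) + (6·10 − (-18)·(-6)) + ((-18)·18 − (-18)·10) + ((-18)·1 − 5·18)| = 336, so the area is 168.
The number of boundary lattice points is Σ gcd(|Δx|,|Δy|) = gcd(1,7) + gcd(24,16) + gcd(0,8) + gcd(23,17) = 1+8+8+1 = 18.
Scaling by 6 multiplies the area by 6² = 36 (so the new area is 6048) and multiplies the boundary lattice-point count by 6, giving 108.
By Pick's theorem, the interior count of the dilated polygon is 6048 − 108/2 + 1 = 5995.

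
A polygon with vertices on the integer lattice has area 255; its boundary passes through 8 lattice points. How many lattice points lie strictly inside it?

From Pick's theorem, I = A − B/2 + 1 = 255 − 8/2 + 1 = 252.

252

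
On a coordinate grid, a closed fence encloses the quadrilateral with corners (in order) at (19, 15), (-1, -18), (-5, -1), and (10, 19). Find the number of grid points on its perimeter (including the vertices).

The number of boundary lattice points is Σ gcd(|Δx|,|Δy|) = gcd(20,33) + gcd(4,17) + gcd(15,20) + gcd(9,4) = 1+1+5+1 = 8.

8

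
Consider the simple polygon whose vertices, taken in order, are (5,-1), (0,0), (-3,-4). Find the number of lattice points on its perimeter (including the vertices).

Along each edge there are gcd(|Δx|,|Δy|)+1 lattice points, so counting each shared vertex once the boundary has gcd(5,1) + gcd(3,4) + gcd(8,3) = 1+1+1 = 3.

3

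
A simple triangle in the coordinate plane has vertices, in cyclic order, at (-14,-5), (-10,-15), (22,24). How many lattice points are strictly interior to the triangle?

237

Using the shoelace formula, 2A = |[(-14)·(-15) − (-10)·(-5)] + [(-10)·24 − 22·(-15)] + [22·(-5) − (-14)·24]| = 476, so the area is 238.
Summing gcd(|Δx|,|Δy|) over the edges gives the boundary count: gcd(4,10) + gcd(32,39) + gcd(36,29) = 2+1+1 = 4.
Pick's theorem gives I = A − B/2 + 1 = 238 − 4/2 + 1 = 237.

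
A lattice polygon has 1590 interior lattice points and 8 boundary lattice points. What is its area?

By Pick's theorem, A = I + B/2 − 1 = 1590 + 8/2 − 1 = 1593.

1593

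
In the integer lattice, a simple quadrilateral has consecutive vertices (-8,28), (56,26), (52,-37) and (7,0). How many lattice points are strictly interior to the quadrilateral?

2371

Using the shoelace formula, 2A = |((-8)·26 − 56·28) + (56·(-37) − 52·26) + (52·0 − 7·(-37)) + (7·28 − (-8)·0)| = 4745, so the area is 2372.5.
The number of boundary lattice points is Σ gcd(|Δx|,|Δy|) = gcd(64,2) + gcd(4,63) + gcd(45,37) + gcd(15,28) = 2+1+1+1 = 5.
Pick's theorem gives I = A − B/2 + 1 = 2372.5 − 5/2 + 1 = 2371.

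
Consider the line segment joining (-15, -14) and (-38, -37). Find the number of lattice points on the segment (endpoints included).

24

The number of lattice points on a segment between lattice points is gcd(|Δx|,|Δy|) + 1 = gcd(23,23) + 1 = 23 + 1 = 24.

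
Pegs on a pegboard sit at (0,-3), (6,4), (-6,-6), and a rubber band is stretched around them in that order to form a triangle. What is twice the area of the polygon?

24

Using the shoelace formula, 2A = |[0·4 − 6·(-3)] + [6·(-6) − (-6)·4] + [(-6)·(-3) − 0·(-6)]| = 24, so the area is 12.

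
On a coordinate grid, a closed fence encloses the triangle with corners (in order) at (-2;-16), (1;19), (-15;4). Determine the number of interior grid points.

257

The shoelace formula gives twice the area as |((-2)·19 − 1·(-16)) + (1·4 − (-15)·19) + ((-15)·(-16) − (-2)·4)| = 515, so the area is 257.5.
Along each edge there are gcd(|Δx|,|Δy|)+1 lattice points, so counting each shared vertex once the boundary has gcd(3,35) + gcd(16,15) + gcd(13,20) = 1+1+1 = 3.
By Pick's theorem A = I + B/2 − 1, so I = 257.5 − 3/2 + 1 = 257.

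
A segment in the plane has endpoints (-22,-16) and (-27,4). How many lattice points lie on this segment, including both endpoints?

The number of lattice points on a segment between lattice points is gcd(|Δx|,|Δy|) + 1 = gcd(5,20) + 1 = 5 + 1 = 6.

6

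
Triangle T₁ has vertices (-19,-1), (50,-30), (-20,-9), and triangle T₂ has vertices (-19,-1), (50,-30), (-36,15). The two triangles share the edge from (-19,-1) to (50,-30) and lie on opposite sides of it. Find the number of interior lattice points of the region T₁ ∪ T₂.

The union is the simple quadrilateral with vertices (-19,-1), (-20,-9), (50,-30), (-36,15) in order.
By the shoelace formula, twice the signed area is |((-19)·(-9) − (-20)·(-1)) + ((-20)·(-30) − 50·(-9)) + (50·15 − (-36)·(-30)) + ((-36)·(-1) − (-19)·15)| = 1192, so the area is 596.
The number of boundary lattice points is Σ gcd(|Δx|,|Δy|) = gcd(1,8) + gcd(70,21) + gcd(86,45) + gcd(17,16) = 1+7+1+1 = 10.
By Pick's theorem I = A − B/2 + 1 = 596 − 10/2 + 1 = 592.

592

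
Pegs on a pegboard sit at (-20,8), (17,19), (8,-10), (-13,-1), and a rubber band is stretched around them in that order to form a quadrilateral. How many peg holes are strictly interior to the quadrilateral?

548

The shoelace formula gives twice the area as |((-20)·19 − 17·8) + (17·(-10) − 8·19) + (8·(-1) − (-13)·(-10)) + ((-13)·8 − (-20)·(-1))| = 1100, so the area is 550.
Along each edge there are gcd(|Δx|,|Δy|)+1 lattice points, so counting each shared vertex once the boundary has gcd(37,11) + gcd(9,29) + gcd(21,9) + gcd(7,9) = 1+1+3+1 = 6.
Pick's theorem gives I = A − B/2 + 1 = 550 − 6/2 + 1 = 548.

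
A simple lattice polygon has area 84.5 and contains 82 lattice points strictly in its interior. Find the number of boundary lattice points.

Pick's theorem gives A = I + B/2 − 1, so B = 2(A − I + 1) = 2(84.5 − 82 + 1) = 7.

7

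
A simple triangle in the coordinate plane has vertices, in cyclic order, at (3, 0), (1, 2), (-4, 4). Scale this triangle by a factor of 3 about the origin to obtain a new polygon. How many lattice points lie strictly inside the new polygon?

22

The shoelace formula gives twice the area as |[3·2 − 1·0] + [1·4 − (-4)·2] + [(-4)·0 − 3·4]| = 6, so the area is 3.
The number of boundary lattice points is Σ gcd(|Δx|,|Δy|) = gcd(2,2) + gcd(5,2) + gcd(7,4) = 2+1+1 = 4.
Scaling by 3 multiplies the area by 3² = 9 (so the new area is 27) and multiplies the boundary lattice-point count by 3, giving 12.
By Pick's theorem, the interior count of the dilated polygon is 27 − 12/2 + 1 = 22.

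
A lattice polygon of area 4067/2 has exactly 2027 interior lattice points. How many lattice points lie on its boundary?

15

Pick's theorem gives A = I + B/2 − 1, so B = 2(A − I + 1) = 2(4067/2 − 2027 + 1) = 15.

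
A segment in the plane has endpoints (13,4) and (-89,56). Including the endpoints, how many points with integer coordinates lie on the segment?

The number of lattice points on a segment between lattice points is gcd(|Δx|,|Δy|) + 1 = gcd(102,52) + 1 = 2 + 1 = 3.

3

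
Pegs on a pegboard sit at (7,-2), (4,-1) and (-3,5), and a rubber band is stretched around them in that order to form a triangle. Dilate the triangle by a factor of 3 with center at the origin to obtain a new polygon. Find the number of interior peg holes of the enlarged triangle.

The shoelace formula gives twice the area as |[7·(-1) − 4·(-2)] + [4·5 − (-3)·(-1)] + [(-3)·(-2) − 7·5]| = 11, so the area is 11/2.
Summing gcd(|Δx|,|Δy|) over the edges gives the boundary count: gcd(3,1) + gcd(7,6) + gcd(10,7) = 1+1+1 = 3.
Scaling by 3 multiplies the area by 3² = 9 (so the new area is 99/2) and multiplies the boundary lattice-point count by 3, giving 9.
By Pick's theorem, the interior count of the dilated polygon is 99/2 − 9/2 + 1 = 46.

46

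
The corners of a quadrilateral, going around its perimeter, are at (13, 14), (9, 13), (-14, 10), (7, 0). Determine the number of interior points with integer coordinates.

170

The shoelace formula gives twice the area as |(13·13 − 9·14) + (9·10 − (-14)·13) + ((-14)·0 − 7·10) + (7·14 − 13·0)| = 343, so the area is 171.5.
The number of boundary lattice points is Σ gcd(|Δx|,|Δy|) = gcd(4,1) + gcd(23,3) + gcd(21,10) + gcd(6,14) = 1+1+1+2 = 5.
By Pick's theorem A = I + B/2 − 1, so I = 171.5 − 5/2 + 1 = 170.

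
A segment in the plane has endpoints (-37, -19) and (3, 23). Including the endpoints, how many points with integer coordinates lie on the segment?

3

The number of lattice points on a segment between lattice points is gcd(|Δx|,|Δy|) + 1 = gcd(40,42) + 1 = 2 + 1 = 3.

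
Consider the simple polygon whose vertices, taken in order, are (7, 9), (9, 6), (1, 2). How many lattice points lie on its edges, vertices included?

Along each edge there are gcd(|Δx|,|Δy|)+1 lattice points, so counting each shared vertex once the boundary has gcd(2,3) + gcd(8,4) + gcd(6,7) = 1+4+1 = 6.

6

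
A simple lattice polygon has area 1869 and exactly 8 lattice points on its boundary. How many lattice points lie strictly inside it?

Pick's theorem A = I + B/2 − 1 rearranges to I = A − B/2 + 1 = 1869 − 8/2 + 1 = 1866.

1866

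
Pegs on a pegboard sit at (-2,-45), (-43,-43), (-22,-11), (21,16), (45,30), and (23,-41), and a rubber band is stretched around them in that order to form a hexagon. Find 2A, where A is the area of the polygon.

6185

The shoelace formula gives twice the area as |[(-2)·(-43) − (-43)·(-45)] + [(-43)·(-11) − (-22)·(-43)] + [(-22)·16 − 21·(-11)] + [21·30 − 45·16] + [45·(-41) − 23·30] + [23·(-45) − (-2)·(-41)]| = 6185, so the area is 6185/2.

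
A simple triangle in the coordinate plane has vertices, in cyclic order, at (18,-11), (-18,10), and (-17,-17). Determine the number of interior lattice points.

474

By the shoelace formula, twice the signed area is |(18·10 − (-18)·(-11)) + ((-18)·(-17) − (-17)·10) + ((-17)·(-11) − 18·(-17))| = 951, so the area is 951/2.
Summing gcd(|Δx|,|Δy|) over the edges gives the boundary count: gcd(36,21) + gcd(1,27) + gcd(35,6) = 3+1+1 = 5.
Pick's theorem gives I = A − B/2 + 1 = 951/2 − 5/2 + 1 = 474.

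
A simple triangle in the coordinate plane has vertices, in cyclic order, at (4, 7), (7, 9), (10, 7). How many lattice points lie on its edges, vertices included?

Along each edge there are gcd(|Δx|,|Δy|)+1 lattice points, so counting each shared vertex once the boundary has gcd(3,2) + gcd(3,2) + gcd(6,0) = 1+1+6 = 8.

8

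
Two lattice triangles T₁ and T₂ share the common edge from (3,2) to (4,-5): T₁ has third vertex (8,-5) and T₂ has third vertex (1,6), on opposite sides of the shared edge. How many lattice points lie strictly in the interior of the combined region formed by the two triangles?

The union is the simple quadrilateral with vertices (3,2), (8,-5), (4,-5), (1,6) in order.
Using the shoelace formula, 2A = |[3·(-5) − 8·2] + [8·(-5) − 4·(-5)] + [4·6 − 1·(-5)] + [1·2 − 3·6]| = 38, so the area is 19.
Summing gcd(|Δx|,|Δy|) over the edges gives the boundary count: gcd(5,7) + gcd(4,0) + gcd(3,11) + gcd(2,4) = 1+4+1+2 = 8.
By Pick's theorem I = A − B/2 + 1 = 19 − 8/2 + 1 = 16.

16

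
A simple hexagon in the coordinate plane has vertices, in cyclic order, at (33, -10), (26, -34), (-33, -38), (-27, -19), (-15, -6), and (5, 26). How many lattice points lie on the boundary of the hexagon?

12

Along each edge there are gcd(|Δx|,|Δy|)+1 lattice points, so counting each shared vertex once the boundary has gcd(7,24) + gcd(59,4) + gcd(6,19) + gcd(12,13) + gcd(20,32) + gcd(28,36) = 1+1+1+1+4+4 = 12.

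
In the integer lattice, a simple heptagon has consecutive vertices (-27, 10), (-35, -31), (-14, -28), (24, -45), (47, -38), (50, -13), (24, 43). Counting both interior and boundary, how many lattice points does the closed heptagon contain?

4702

Using the shoelace formula, 2A = |((-27)·(-31) − (-35)·10) + ((-35)·(-28) − (-14)·(-31)) + ((-14)·(-45) − 24·(-28)) + (24·(-38) − 47·(-45)) + (47·(-13) − 50·(-38)) + (50·43 − 24·(-13)) + (24·10 − (-27)·43)| = 9390, so the area is 4695.
The number of boundary lattice points is Σ gcd(|Δx|,|Δy|) = gcd(8,41) + gcd(21,3) + gcd(38,17) + gcd(23,7) + gcd(3,25) + gcd(26,56) + gcd(51,33) = 1+3+1+1+1+2+3 = 12.
Pick's theorem gives I = A − B/2 + 1 = 4695 − 12/2 + 1 = 4690, so the closed region contains I + B = 4690 + 12 = 4702 lattice points.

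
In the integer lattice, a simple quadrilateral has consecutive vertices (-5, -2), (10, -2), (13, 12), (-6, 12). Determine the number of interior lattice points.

221

By the shoelace formula, twice the signed area is |((-5)·(-2) − 10·(-2)) + (10·12 − 13·(-2)) + (13·12 − (-6)·12) + ((-6)·(-2) − (-5)·12)| = 476, so the area is 238.
Along each edge there are gcd(|Δx|,|Δy|)+1 lattice points, so counting each shared vertex once the boundary has gcd(15,0) + gcd(3,14) + gcd(19,0) + gcd(1,14) = 15+1+19+1 = 36.
Pick's theorem gives I = A − B/2 + 1 = 238 − 36/2 + 1 = 221.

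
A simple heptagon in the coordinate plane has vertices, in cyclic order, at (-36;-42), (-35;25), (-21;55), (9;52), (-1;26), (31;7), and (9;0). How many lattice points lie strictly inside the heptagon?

3157

By the shoelace formula, twice the signed area is |((-36)·25 − (-35)·(-42)) + ((-35)·55 − (-21)·25) + ((-21)·52 − 9·55) + (9·26 − (-1)·52) + ((-1)·7 − 31·26) + (31·0 − 9·7) + (9·(-42) − (-36)·0)| = 6325, so the area is 3162.5.
Along each edge there are gcd(|Δx|,|Δy|)+1 lattice points, so counting each shared vertex once the boundary has gcd(1,67) + gcd(14,30) + gcd(30,3) + gcd(10,26) + gcd(32,19) + gcd(22,7) + gcd(45,42) = 1+2+3+2+1+1+3 = 13.
By Pick's theorem A = I + B/2 − 1, so I = 3162.5 − 13/2 + 1 = 3157.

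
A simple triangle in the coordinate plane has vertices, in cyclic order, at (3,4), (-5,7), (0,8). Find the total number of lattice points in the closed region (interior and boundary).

Using the shoelace formula, 2A = |(3·7 − (-5)·4) + ((-5)·8 − 0·7) + (0·4 − 3·8)| = 23, so the area is 11.5.
Summing gcd(|Δx|,|Δy|) over the edges gives the boundary count: gcd(8,3) + gcd(5,1) + gcd(3,4) = 1+1+1 = 3.
Pick's theorem gives I = A − B/2 + 1 = 11.5 − 3/2 + 1 = 11, so the closed region contains I + B = 11 + 3 = 14 lattice points.

14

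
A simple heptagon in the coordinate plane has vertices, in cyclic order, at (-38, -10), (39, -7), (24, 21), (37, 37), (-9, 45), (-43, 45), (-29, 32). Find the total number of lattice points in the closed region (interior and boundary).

3381

The shoelace formula gives twice the area as |((-38)·(-7) − 39·(-10)) + (39·21 − 24·(-7)) + (24·37 − 37·21) + (37·45 − (-9)·37) + ((-9)·45 − (-43)·45) + ((-43)·32 − (-29)·45) + ((-29)·(-10) − (-38)·32)| = 6717, so the area is 3358.5.
The number of boundary lattice points is Σ gcd(|Δx|,|Δy|) = gcd(77,3) + gcd(15,28) + gcd(13,16) + gcd(46,8) + gcd(34,0) + gcd(14,13) + gcd(9,42) = 1+1+1+2+34+1+3 = 43.
Pick's theorem gives I = A − B/2 + 1 = 3358.5 − 43/2 + 1 = 3338, so the closed region contains I + B = 3338 + 43 = 3381 lattice points.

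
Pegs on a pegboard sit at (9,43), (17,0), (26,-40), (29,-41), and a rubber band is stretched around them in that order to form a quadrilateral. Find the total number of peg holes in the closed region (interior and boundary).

By the shoelace formula, twice the signed area is |[9·0 − 17·43] + [17·(-40) − 26·0] + [26·(-41) − 29·(-40)] + [29·43 − 9·(-41)]| = 299, so the area is 299/2.
Summing gcd(|Δx|,|Δy|) over the edges gives the boundary count: gcd(8,43) + gcd(9,40) + gcd(3,1) + gcd(20,84) = 1+1+1+4 = 7.
Pick's theorem gives I = A − B/2 + 1 = 299/2 − 7/2 + 1 = 147, so the closed region contains I + B = 147 + 7 = 154 lattice points.

154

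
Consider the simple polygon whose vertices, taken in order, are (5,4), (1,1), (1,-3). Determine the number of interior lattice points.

Using the shoelace formula, 2A = |(5·1 − 1·4) + (1·(-3) − 1·1) + (1·4 − 5·(-3))| = 16, so the area is 8.
The number of boundary lattice points is Σ gcd(|Δx|,|Δy|) = gcd(4,3) + gcd(0,4) + gcd(4,7) = 1+4+1 = 6.
By Pick's theorem A = I + B/2 − 1, so I = 8 − 6/2 + 1 = 6.

6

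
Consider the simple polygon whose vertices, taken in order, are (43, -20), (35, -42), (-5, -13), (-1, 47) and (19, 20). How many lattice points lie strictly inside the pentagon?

The shoelace formula gives twice the area as |[43·(-42) − 35·(-20)] + [35·(-13) − (-5)·(-42)] + [(-5)·47 − (-1)·(-13)] + [(-1)·20 − 19·47] + [19·(-20) − 43·20]| = 4172, so the area is 2086.
Summing gcd(|Δx|,|Δy|) over the edges gives the boundary count: gcd(8,22) + gcd(40,29) + gcd(4,60) + gcd(20,27) + gcd(24,40) = 2+1+4+1+8 = 16.
By Pick's theorem A = I + B/2 − 1, so I = 2086 − 16/2 + 1 = 2079.

2079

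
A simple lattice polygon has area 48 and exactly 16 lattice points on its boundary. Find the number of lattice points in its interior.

Pick's theorem A = I + B/2 − 1 rearranges to I = A − B/2 + 1 = 48 − 16/2 + 1 = 41.

41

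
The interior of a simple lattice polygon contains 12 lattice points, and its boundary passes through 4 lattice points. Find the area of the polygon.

Pick's theorem states A = I + B/2 − 1, so A = 12 + 4/2 − 1 = 13.

13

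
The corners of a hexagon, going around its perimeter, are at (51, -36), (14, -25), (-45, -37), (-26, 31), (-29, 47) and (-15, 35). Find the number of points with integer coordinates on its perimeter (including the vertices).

7

The number of boundary lattice points is Σ gcd(|Δx|,|Δy|) = gcd(37,11) + gcd(59,12) + gcd(19,68) + gcd(3,16) + gcd(14,12) + gcd(66,71) = 1+1+1+1+2+1 = 7.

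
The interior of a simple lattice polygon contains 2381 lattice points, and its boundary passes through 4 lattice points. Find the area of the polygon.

2382

Pick's theorem states A = I + B/2 − 1, so A = 2381 + 4/2 − 1 = 2382.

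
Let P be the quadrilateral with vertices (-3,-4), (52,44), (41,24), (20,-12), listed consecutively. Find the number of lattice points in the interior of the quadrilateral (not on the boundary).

Using the shoelace formula, 2A = |[(-3)·44 − 52·(-4)] + [52·24 − 41·44] + [41·(-12) − 20·24] + [20·(-4) − (-3)·(-12)]| = 1568, so the area is 784.
Summing gcd(|Δx|,|Δy|) over the edges gives the boundary count: gcd(55,48) + gcd(11,20) + gcd(21,36) + gcd(23,8) = 1+1+3+1 = 6.
By Pick's theorem A = I + B/2 − 1, so I = 784 − 6/2 + 1 = 782.

782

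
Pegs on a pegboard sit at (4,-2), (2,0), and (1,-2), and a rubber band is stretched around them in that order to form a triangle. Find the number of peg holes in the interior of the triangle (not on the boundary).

The shoelace formula gives twice the area as |[4·0 − 2·(-2)] + [2·(-2) − 1·0] + [1·(-2) − 4·(-2)]| = 6, so the area is 3.
Summing gcd(|Δx|,|Δy|) over the edges gives the boundary count: gcd(2,2) + gcd(1,2) + gcd(3,0) = 2+1+3 = 6.
Pick's theorem gives I = A − B/2 + 1 = 3 − 6/2 + 1 = 1.

1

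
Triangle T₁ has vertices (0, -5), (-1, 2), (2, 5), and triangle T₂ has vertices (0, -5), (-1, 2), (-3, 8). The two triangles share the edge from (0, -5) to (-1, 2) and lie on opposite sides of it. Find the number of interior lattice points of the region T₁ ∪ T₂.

13

The union is the simple quadrilateral with vertices (0, -5), (2, 5), (-1, 2), (-3, 8) in order.
Using the shoelace formula, 2A = |(0·5 − 2·(-5)) + (2·2 − (-1)·5) + ((-1)·8 − (-3)·2) + ((-3)·(-5) − 0·8)| = 32, so the area is 16.
The number of boundary lattice points is Σ gcd(|Δx|,|Δy|) = gcd(2,10) + gcd(3,3) + gcd(2,6) + gcd(3,13) = 2+3+2+1 = 8.
By Pick's theorem I = A − B/2 + 1 = 16 − 8/2 + 1 = 13.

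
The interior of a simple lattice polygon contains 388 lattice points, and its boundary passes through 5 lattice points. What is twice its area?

By Pick's theorem, A = I + B/2 − 1 = 388 + 5/2 − 1 = 779/2.
Hence 2A = 779.

779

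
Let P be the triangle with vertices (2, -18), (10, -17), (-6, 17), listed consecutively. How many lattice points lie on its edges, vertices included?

Along each edge there are gcd(|Δx|,|Δy|)+1 lattice points, so counting each shared vertex once the boundary has gcd(8,1) + gcd(16,34) + gcd(8,35) = 1+2+1 = 4.

4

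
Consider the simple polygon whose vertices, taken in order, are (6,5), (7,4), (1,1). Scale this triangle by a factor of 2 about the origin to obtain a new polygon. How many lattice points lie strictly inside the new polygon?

14

The shoelace formula gives twice the area as |[6·4 − 7·5] + [7·1 − 1·4] + [1·5 − 6·1]| = 9, so the area is 9/2.
The number of boundary lattice points is Σ gcd(|Δx|,|Δy|) = gcd(1,1) + gcd(6,3) + gcd(5,4) = 1+3+1 = 5.
Scaling by 2 multiplies the area by 2² = 4 (so the new area is 18) and multiplies the boundary lattice-point count by 2, giving 10.
By Pick's theorem, the interior count of the dilated polygon is 18 − 10/2 + 1 = 14.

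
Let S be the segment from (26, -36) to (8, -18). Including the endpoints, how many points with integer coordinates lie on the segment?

19

The number of lattice points on a segment between lattice points is gcd(|Δx|,|Δy|) + 1 = gcd(18,18) + 1 = 18 + 1 = 19.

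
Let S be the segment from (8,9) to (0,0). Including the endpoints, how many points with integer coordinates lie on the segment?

The number of lattice points on a segment between lattice points is gcd(|Δx|,|Δy|) + 1 = gcd(8,9) + 1 = 1 + 1 = 2.

2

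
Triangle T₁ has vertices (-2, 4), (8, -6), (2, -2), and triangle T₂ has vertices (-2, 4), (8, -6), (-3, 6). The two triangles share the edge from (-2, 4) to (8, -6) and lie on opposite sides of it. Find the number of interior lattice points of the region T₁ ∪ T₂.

The union is the simple quadrilateral with vertices (-2, 4), (2, -2), (8, -6), (-3, 6) in order.
Using the shoelace formula, 2A = |[(-2)·(-2) − 2·4] + [2·(-6) − 8·(-2)] + [8·6 − (-3)·(-6)] + [(-3)·4 − (-2)·6]| = 30, so the area is 15.
The number of boundary lattice points is Σ gcd(|Δx|,|Δy|) = gcd(4,6) + gcd(6,4) + gcd(11,12) + gcd(1,2) = 2+2+1+1 = 6.
By Pick's theorem I = A − B/2 + 1 = 15 − 6/2 + 1 = 13.

13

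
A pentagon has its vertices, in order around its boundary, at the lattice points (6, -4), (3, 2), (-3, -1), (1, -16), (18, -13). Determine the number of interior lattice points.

174

By the shoelace formula, twice the signed area is |[6·2 − 3·(-4)] + [3·(-1) − (-3)·2] + [(-3)·(-16) − 1·(-1)] + [1·(-13) − 18·(-16)] + [18·(-4) − 6·(-13)]| = 357, so the area is 357/2.
The number of boundary lattice points is Σ gcd(|Δx|,|Δy|) = gcd(3,6) + gcd(6,3) + gcd(4,15) + gcd(17,3) + gcd(12,9) = 3+3+1+1+3 = 11.
Pick's theorem gives I = A − B/2 + 1 = 357/2 − 11/2 + 1 = 174.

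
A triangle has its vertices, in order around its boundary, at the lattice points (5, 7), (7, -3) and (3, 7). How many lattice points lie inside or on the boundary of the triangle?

14

The shoelace formula gives twice the area as |[5·(-3) − 7·7] + [7·7 − 3·(-3)] + [3·7 − 5·7]| = 20, so the area is 10.
The number of boundary lattice points is Σ gcd(|Δx|,|Δy|) = gcd(2,10) + gcd(4,10) + gcd(2,0) = 2+2+2 = 6.
Pick's theorem gives I = A − B/2 + 1 = 10 − 6/2 + 1 = 8, so the closed region contains I + B = 8 + 6 = 14 lattice points.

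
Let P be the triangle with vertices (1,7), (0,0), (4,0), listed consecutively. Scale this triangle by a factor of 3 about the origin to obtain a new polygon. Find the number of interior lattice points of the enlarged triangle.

The shoelace formula gives twice the area as |[1·0 − 0·7] + [0·0 − 4·0] + [4·7 − 1·0]| = 28, so the area is 14.
Along each edge there are gcd(|Δx|,|Δy|)+1 lattice points, so counting each shared vertex once the boundary has gcd(1,7) + gcd(4,0) + gcd(3,7) = 1+4+1 = 6.
Scaling by 3 multiplies the area by 3² = 9 (so the new area is 126) and multiplies the boundary lattice-point count by 3, giving 18.
By Pick's theorem, the interior count of the dilated polygon is 126 − 18/2 + 1 = 118.

118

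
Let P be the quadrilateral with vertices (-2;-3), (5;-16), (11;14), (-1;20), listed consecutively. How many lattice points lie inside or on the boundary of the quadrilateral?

293

Using the shoelace formula, 2A = |((-2)·(-16) − 5·(-3)) + (5·14 − 11·(-16)) + (11·20 − (-1)·14) + ((-1)·(-3) − (-2)·20)| = 570, so the area is 285.
Along each edge there are gcd(|Δx|,|Δy|)+1 lattice points, so counting each shared vertex once the boundary has gcd(7,13) + gcd(6,30) + gcd(12,6) + gcd(1,23) = 1+6+6+1 = 14.
Pick's theorem gives I = A − B/2 + 1 = 285 − 14/2 + 1 = 279, so the closed region contains I + B = 279 + 14 = 293 lattice points.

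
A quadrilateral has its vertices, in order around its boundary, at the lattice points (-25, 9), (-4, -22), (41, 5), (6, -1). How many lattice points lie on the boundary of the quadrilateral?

Summing gcd(|Δx|,|Δy|) over the edges gives the boundary count: gcd(21,31) + gcd(45,27) + gcd(35,6) + gcd(31,10) = 1+9+1+1 = 12.

12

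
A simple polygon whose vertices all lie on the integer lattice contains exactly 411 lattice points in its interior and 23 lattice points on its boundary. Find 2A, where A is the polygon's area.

Pick's theorem states A = I + B/2 − 1, so A = 411 + 23/2 − 1 = 843/2.
Hence 2A = 843.

843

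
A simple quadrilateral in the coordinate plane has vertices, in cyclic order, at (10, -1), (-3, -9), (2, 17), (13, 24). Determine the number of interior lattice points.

Using the shoelace formula, 2A = |(10·(-9) − (-3)·(-1)) + ((-3)·17 − 2·(-9)) + (2·24 − 13·17) + (13·(-1) − 10·24)| = 552, so the area is 276.
Summing gcd(|Δx|,|Δy|) over the edges gives the boundary count: gcd(13,8) + gcd(5,26) + gcd(11,7) + gcd(3,25) = 1+1+1+1 = 4.
By Pick's theorem A = I + B/2 − 1, so I = 276 − 4/2 + 1 = 275.

275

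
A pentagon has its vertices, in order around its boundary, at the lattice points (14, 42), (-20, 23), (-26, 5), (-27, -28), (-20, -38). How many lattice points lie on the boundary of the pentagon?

11

The number of boundary lattice points is Σ gcd(|Δx|,|Δy|) = gcd(34,19) + gcd(6,18) + gcd(1,33) + gcd(7,10) + gcd(34,80) = 1+6+1+1+2 = 11.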